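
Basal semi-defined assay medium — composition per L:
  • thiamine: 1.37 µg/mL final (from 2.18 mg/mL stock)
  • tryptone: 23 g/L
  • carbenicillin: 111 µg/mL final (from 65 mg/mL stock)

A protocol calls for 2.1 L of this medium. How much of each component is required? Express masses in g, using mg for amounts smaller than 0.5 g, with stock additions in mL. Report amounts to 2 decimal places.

Working volume: 2.1 L.
thiamine: C1V1 = C2V2 → 1.37 µg/mL × 2100 mL ÷ 2180 µg/mL = 1.32 mL
tryptone: 23 g/L × 2.1 L = 48.30 g
carbenicillin: V = C2·V2/C1 = 111 µg/mL × 2100 mL ÷ 65000 µg/mL = 3.59 mL

thiamine 1.32 mL; tryptone 48.30 g; carbenicillin 3.59 mL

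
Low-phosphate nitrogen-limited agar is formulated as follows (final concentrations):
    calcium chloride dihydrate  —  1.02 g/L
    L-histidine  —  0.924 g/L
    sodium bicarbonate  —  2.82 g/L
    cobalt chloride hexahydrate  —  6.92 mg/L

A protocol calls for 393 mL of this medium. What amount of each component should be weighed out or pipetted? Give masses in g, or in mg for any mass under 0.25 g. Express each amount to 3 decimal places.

calcium chloride dihydrate 0.401 g; L-histidine 0.363 g; sodium bicarbonate 1.108 g; cobalt chloride hexahydrate 2.720 mg

Target volume = 393 mL = 0.393 L.
calcium chloride dihydrate: 1.02 g/L × 0.393 L = 0.401 g
L-histidine: 0.924 g/L × 0.393 L = 0.363 g
sodium bicarbonate: 2.82 g/L × 0.393 L = 1.108 g
cobalt chloride hexahydrate: 6.92 mg/L × 0.393 L = 2.720 mg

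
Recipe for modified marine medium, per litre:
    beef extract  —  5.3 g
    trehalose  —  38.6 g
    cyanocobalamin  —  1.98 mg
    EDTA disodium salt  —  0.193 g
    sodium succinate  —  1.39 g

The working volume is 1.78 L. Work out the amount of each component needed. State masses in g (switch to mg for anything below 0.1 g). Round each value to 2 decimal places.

beef extract 9.43 g; trehalose 68.71 g; cyanocobalamin 3.52 mg; EDTA disodium salt 0.34 g; sodium succinate 2.47 g

Scale factor = 1780 mL / 1000 mL = 1.78.
beef extract: 5.3 g × (1780 mL / 1000 mL) = 9.43 g
trehalose: 38.6 g × (1780 mL / 1000 mL) = 68.71 g
cyanocobalamin: 1.98 mg × (1780 mL / 1000 mL) = 3.52 mg
EDTA disodium salt: 0.193 g × (1780 mL / 1000 mL) = 0.34 g
sodium succinate: 1.39 g × (1780 mL / 1000 mL) = 2.47 g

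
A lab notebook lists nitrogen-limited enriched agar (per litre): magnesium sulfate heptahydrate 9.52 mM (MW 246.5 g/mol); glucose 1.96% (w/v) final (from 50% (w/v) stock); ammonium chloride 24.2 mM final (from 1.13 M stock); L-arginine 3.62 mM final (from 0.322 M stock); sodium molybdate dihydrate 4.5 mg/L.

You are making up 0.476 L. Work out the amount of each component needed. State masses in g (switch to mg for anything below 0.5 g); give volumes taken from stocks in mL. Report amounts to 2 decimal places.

Scale factor relative to 1 L: 0.476.
magnesium sulfate heptahydrate: 9.52 mmol/L × 246.5 g/mol × 0.476 L ÷ 1000 = 1.12 g
glucose: C1V1 = C2V2 → 1.96% ÷ 50% × 476 mL = 18.66 mL
ammonium chloride: C1V1 = C2V2 → 24.2 mM × 476 mL ÷ 1130 mM = 10.19 mL
L-arginine: V = C2·V2/C1 = 3.62 mM × 476 mL ÷ 322 mM = 5.35 mL
sodium molybdate dihydrate: 4.5 mg/L × 0.476 L = 2.14 mg

magnesium sulfate heptahydrate 1.12 g; glucose 18.66 mL; ammonium chloride 10.19 mL; L-arginine 5.35 mL; sodium molybdate dihydrate 2.14 mg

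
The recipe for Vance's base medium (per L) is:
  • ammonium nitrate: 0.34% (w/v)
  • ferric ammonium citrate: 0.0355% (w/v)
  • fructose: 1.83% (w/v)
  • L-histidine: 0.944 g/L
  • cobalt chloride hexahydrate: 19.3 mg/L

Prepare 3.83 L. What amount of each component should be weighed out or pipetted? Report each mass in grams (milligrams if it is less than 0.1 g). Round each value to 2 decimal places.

Working volume: 3.83 L.
ammonium nitrate: 0.34 g per 100 mL × 3830 mL ÷ 100 = 13.02 g
ferric ammonium citrate: 0.0355% w/v = 0.355 g/L → 0.355 × 3.83 L = 1.36 g
fructose: 1.83% w/v = 18.3 g/L → 18.3 × 3.83 L = 70.09 g
L-histidine: 0.944 g/L × 3.83 L = 3.62 g
cobalt chloride hexahydrate: 19.3 mg/L × 3.83 L = 73.92 mg

ammonium nitrate 13.02 g; ferric ammonium citrate 1.36 g; fructose 70.09 g; L-histidine 3.62 g; cobalt chloride hexahydrate 73.92 mg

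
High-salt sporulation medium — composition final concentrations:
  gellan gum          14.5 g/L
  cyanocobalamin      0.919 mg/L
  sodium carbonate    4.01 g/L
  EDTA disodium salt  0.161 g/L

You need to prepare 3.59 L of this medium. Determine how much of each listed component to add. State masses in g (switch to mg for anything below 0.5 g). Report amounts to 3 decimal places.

Working volume: 3.59 L.
gellan gum: 14.5 g/L × 3.59 L = 52.055 g
cyanocobalamin: 0.919 mg/L × 3.59 L = 3.299 mg
sodium carbonate: 4.01 g/L × 3.59 L = 14.396 g
EDTA disodium salt: 0.161 g/L × 3.59 L = 0.578 g

gellan gum 52.055 g; cyanocobalamin 3.299 mg; sodium carbonate 14.396 g; EDTA disodium salt 0.578 g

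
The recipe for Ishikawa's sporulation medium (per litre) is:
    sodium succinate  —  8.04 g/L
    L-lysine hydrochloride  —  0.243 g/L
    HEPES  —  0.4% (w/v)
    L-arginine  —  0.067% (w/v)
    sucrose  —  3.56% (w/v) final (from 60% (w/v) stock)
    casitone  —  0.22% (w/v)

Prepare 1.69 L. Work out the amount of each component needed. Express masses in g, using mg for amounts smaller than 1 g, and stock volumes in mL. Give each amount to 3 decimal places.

Working volume: 1.69 L.
sodium succinate: 8.04 g/L × 1.69 L = 13.588 g
L-lysine hydrochloride: 0.243 g/L × 1.69 L = 0.41067 g = 410.670 mg
HEPES: 0.4 g per 100 mL × 1690 mL ÷ 100 = 6.760 g
L-arginine: 0.067 g per 100 mL × 1690 mL ÷ 100 = 1.132 g
sucrose: C1V1 = C2V2 → 3.56% ÷ 60% × 1690 mL = 100.273 mL
casitone: 0.22% w/v = 2.2 g/L → 2.2 × 1.69 L = 3.718 g

sodium succinate 13.588 g; L-lysine hydrochloride 410.670 mg; HEPES 6.760 g; L-arginine 1.132 g; sucrose 100.273 mL; casitone 3.718 g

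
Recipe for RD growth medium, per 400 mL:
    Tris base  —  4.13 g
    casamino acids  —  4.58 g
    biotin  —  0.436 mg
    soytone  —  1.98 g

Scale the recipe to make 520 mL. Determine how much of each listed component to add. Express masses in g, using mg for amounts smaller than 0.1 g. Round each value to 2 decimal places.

Tris base 5.37 g; casamino acids 5.95 g; biotin 0.57 mg; soytone 2.57 g

Scale factor = 520 mL / 400 mL = 1.3.
Tris base: 4.13 g × (520 mL / 400 mL) = 5.37 g
casamino acids: 4.58 g × (520 mL / 400 mL) = 5.95 g
biotin: 0.436 mg × (520 mL / 400 mL) = 0.57 mg
soytone: 1.98 g × (520 mL / 400 mL) = 2.57 g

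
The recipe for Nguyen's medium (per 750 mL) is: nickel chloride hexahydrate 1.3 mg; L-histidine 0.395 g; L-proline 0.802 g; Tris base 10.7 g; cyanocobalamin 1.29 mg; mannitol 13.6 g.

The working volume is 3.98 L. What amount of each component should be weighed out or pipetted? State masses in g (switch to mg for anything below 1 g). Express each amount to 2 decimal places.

Scale factor = 3980 mL / 750 mL = 5.30667.
nickel chloride hexahydrate: 1.3 mg × (3980 mL / 750 mL) = 6.90 mg
L-histidine: 0.395 g × (3980 mL / 750 mL) = 2.10 g
L-proline: 0.802 g × (3980 mL / 750 mL) = 4.26 g
Tris base: 10.7 g × (3980 mL / 750 mL) = 56.78 g
cyanocobalamin: 1.29 mg × (3980 mL / 750 mL) = 6.85 mg
mannitol: 13.6 g × (3980 mL / 750 mL) = 72.17 g

nickel chloride hexahydrate 6.90 mg; L-histidine 2.10 g; L-proline 4.26 g; Tris base 56.78 g; cyanocobalamin 6.85 mg; mannitol 72.17 g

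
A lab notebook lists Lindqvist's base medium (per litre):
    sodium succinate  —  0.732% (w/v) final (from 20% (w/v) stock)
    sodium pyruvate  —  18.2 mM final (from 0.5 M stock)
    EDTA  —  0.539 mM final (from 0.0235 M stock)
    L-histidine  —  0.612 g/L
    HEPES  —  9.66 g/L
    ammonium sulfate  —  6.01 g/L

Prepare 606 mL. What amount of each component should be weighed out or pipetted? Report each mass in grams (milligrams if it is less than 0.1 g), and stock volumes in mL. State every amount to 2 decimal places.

Scale factor relative to 1 L: 0.606.
sodium succinate: C1V1 = C2V2 → 0.732% ÷ 20% × 606 mL = 22.18 mL
sodium pyruvate: dilute stock: 18.2 mM × 606 mL ÷ 500 mM = 22.06 mL
EDTA: V = C2·V2/C1 = 0.539 mM × 606 mL ÷ 23.5 mM = 13.90 mL
L-histidine: 0.612 g/L × 0.606 L = 0.37 g
HEPES: 9.66 g/L × 0.606 L = 5.85 g
ammonium sulfate: 6.01 g/L × 0.606 L = 3.64 g

sodium succinate 22.18 mL; sodium pyruvate 22.06 mL; EDTA 13.90 mL; L-histidine 0.37 g; HEPES 5.85 g; ammonium sulfate 3.64 g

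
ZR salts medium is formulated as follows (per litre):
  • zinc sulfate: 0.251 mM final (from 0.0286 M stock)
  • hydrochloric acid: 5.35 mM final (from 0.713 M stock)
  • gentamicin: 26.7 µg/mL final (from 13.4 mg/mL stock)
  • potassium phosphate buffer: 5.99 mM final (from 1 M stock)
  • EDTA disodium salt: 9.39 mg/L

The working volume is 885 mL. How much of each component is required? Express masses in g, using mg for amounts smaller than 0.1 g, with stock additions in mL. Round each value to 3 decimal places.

Target volume = 885 mL = 0.885 L.
zinc sulfate: dilute stock: 0.251 mM × 885 mL ÷ 28.6 mM = 7.767 mL
hydrochloric acid: dilute stock: 5.35 mM × 885 mL ÷ 713 mM = 6.641 mL
gentamicin: C1V1 = C2V2 → 26.7 µg/mL × 885 mL ÷ 13400 µg/mL = 1.763 mL
potassium phosphate buffer: V = C2·V2/C1 = 5.99 mM × 885 mL ÷ 1000 mM = 5.301 mL
EDTA disodium salt: 9.39 mg/L × 0.885 L = 8.310 mg

zinc sulfate 7.767 mL; hydrochloric acid 6.641 mL; gentamicin 1.763 mL; potassium phosphate buffer 5.301 mL; EDTA disodium salt 8.310 mg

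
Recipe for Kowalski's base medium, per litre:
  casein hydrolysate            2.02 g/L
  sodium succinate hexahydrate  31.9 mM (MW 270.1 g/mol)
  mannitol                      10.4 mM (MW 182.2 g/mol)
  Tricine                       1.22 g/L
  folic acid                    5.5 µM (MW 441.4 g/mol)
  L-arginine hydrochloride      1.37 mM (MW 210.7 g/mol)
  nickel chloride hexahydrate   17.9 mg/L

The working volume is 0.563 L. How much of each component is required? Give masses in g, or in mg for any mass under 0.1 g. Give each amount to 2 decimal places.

casein hydrolysate 1.14 g; sodium succinate hexahydrate 4.85 g; mannitol 1.07 g; Tricine 0.69 g; folic acid 1.37 mg; L-arginine hydrochloride 0.16 g; nickel chloride hexahydrate 10.08 mg

Working volume: 0.563 L.
casein hydrolysate: 2.02 g/L × 0.563 L = 1.14 g
sodium succinate hexahydrate: 31.9 mmol/L × 270.1 g/mol × 0.563 L ÷ 1000 = 4.85 g
mannitol: 10.4 mmol/L × 182.2 g/mol × 0.563 L ÷ 1000 = 1.07 g
Tricine: 1.22 g/L × 0.563 L = 0.69 g
folic acid: 5.5 µmol/L × 441.4 g/mol × 0.563 L ÷ 1000 = 1.37 mg
L-arginine hydrochloride: 1.37 mmol/L × 210.7 g/mol × 0.563 L ÷ 1000 = 0.16 g
nickel chloride hexahydrate: 17.9 mg/L × 0.563 L = 10.08 mg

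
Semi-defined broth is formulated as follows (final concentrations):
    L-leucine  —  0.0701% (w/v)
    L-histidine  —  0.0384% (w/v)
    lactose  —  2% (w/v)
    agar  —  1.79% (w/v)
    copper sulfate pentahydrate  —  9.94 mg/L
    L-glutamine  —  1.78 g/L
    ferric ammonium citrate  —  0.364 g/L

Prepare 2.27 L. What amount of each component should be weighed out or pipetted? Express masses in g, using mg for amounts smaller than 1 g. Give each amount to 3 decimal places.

L-leucine 1.591 g; L-histidine 871.680 mg; lactose 45.400 g; agar 40.633 g; copper sulfate pentahydrate 22.564 mg; L-glutamine 4.041 g; ferric ammonium citrate 826.280 mg

Working volume: 2.27 L.
L-leucine: 0.0701% w/v = 0.701 g/L → 0.701 × 2.27 L = 1.591 g
L-histidine: 0.0384% w/v = 0.384 g/L → 0.384 × 2.27 L = 0.87168 g = 871.680 mg
lactose: 2% w/v = 20 g/L → 20 × 2.27 L = 45.400 g
agar: 1.79% w/v = 17.9 g/L → 17.9 × 2.27 L = 40.633 g
copper sulfate pentahydrate: 9.94 mg/L × 2.27 L = 22.564 mg
L-glutamine: 1.78 g/L × 2.27 L = 4.041 g
ferric ammonium citrate: 0.364 g/L × 2.27 L = 0.82628 g = 826.280 mg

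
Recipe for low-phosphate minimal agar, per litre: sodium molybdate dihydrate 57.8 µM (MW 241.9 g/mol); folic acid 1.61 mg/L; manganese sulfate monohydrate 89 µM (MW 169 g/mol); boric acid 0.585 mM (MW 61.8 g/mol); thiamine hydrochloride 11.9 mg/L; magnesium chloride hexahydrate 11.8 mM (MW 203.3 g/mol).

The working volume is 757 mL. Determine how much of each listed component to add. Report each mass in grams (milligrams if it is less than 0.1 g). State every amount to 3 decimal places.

Working volume: 757 mL = 0.757 L.
sodium molybdate dihydrate: 57.8 µmol/L × 241.9 g/mol × 0.757 L ÷ 1000 = 10.584 mg
folic acid: 1.61 mg/L × 0.757 L = 1.219 mg
manganese sulfate monohydrate: 89 µmol/L × 169 g/mol × 0.757 L ÷ 1000 = 11.386 mg
boric acid: 0.585 mmol/L × 61.8 mg/mmol × 0.757 L = 27.368 mg
thiamine hydrochloride: 11.9 mg/L × 0.757 L = 9.008 mg
magnesium chloride hexahydrate: 11.8 mmol/L × 203.3 g/mol × 0.757 L ÷ 1000 = 1.816 g

sodium molybdate dihydrate 10.584 mg; folic acid 1.219 mg; manganese sulfate monohydrate 11.386 mg; boric acid 27.368 mg; thiamine hydrochloride 9.008 mg; magnesium chloride hexahydrate 1.816 g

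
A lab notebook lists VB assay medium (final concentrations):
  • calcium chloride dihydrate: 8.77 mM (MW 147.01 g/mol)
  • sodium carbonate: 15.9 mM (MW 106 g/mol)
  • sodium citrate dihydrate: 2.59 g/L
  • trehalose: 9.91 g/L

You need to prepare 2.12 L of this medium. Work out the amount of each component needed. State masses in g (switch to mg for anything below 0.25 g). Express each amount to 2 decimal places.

Working volume: 2.12 L.
calcium chloride dihydrate: 8.77 mmol/L × 147.01 g/mol × 2.12 L ÷ 1000 = 2.73 g
sodium carbonate: 15.9 mmol/L × 106 g/mol × 2.12 L ÷ 1000 = 3.57 g
sodium citrate dihydrate: 2.59 g/L × 2.12 L = 5.49 g
trehalose: 9.91 g/L × 2.12 L = 21.01 g

calcium chloride dihydrate 2.73 g; sodium carbonate 3.57 g; sodium citrate dihydrate 5.49 g; trehalose 21.01 g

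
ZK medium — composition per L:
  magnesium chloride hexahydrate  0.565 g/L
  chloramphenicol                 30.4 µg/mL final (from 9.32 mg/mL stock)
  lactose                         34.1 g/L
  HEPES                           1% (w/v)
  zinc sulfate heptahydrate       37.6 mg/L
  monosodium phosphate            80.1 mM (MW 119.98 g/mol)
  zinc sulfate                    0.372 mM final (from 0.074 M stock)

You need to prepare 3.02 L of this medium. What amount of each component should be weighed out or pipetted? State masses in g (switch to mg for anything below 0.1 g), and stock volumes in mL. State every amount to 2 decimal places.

magnesium chloride hexahydrate 1.71 g; chloramphenicol 9.85 mL; lactose 102.98 g; HEPES 30.20 g; zinc sulfate heptahydrate 0.11 g; monosodium phosphate 29.02 g; zinc sulfate 15.18 mL

Scale factor relative to 1 L: 3.02.
magnesium chloride hexahydrate: 0.565 g/L × 3.02 L = 1.71 g
chloramphenicol: V = C2·V2/C1 = 30.4 µg/mL × 3020 mL ÷ 9320 µg/mL = 9.85 mL
lactose: 34.1 g/L × 3.02 L = 102.98 g
HEPES: 1% w/v = 10 g/L → 10 × 3.02 L = 30.20 g
zinc sulfate heptahydrate: 37.6 mg/L × 3.02 L = 113.552 mg = 0.11 g
monosodium phosphate: 80.1 mmol/L × 119.98 g/mol × 3.02 L ÷ 1000 = 29.02 g
zinc sulfate: C1V1 = C2V2 → 0.372 mM × 3020 mL ÷ 74 mM = 15.18 mL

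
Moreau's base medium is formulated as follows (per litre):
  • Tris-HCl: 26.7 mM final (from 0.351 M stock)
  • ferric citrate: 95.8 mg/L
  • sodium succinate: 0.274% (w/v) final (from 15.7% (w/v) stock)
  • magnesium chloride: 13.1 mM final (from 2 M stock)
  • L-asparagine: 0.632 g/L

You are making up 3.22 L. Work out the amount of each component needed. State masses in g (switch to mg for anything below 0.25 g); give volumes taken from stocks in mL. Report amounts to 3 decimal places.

Scale factor relative to 1 L: 3.22.
Tris-HCl: dilute stock: 26.7 mM × 3220 mL ÷ 351 mM = 244.940 mL
ferric citrate: 95.8 mg/L × 3.22 L = 308.476 mg = 0.308 g
sodium succinate: dilute stock: 0.274% ÷ 15.7% × 3220 mL = 56.196 mL
magnesium chloride: dilute stock: 13.1 mM × 3220 mL ÷ 2000 mM = 21.091 mL
L-asparagine: 0.632 g/L × 3.22 L = 2.035 g

Tris-HCl 244.940 mL; ferric citrate 0.308 g; sodium succinate 56.196 mL; magnesium chloride 21.091 mL; L-asparagine 2.035 g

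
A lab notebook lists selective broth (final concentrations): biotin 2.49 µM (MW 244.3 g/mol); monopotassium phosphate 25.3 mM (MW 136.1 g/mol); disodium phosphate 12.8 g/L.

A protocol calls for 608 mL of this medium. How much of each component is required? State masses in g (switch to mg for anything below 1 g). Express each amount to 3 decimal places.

Scale factor relative to 1 L: 0.608.
biotin: 2.49 µmol/L × 244.3 g/mol × 0.608 L ÷ 1000 = 0.370 mg
monopotassium phosphate: 25.3 mmol/L × 136.1 g/mol × 0.608 L ÷ 1000 = 2.094 g
disodium phosphate: 12.8 g/L × 0.608 L = 7.782 g

biotin 0.370 mg; monopotassium phosphate 2.094 g; disodium phosphate 7.782 g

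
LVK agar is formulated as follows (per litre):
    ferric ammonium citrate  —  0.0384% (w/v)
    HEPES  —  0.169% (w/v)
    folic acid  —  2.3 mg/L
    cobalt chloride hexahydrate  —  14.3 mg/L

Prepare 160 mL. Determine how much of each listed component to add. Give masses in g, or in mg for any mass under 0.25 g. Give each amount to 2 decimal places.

ferric ammonium citrate 61.44 mg; HEPES 0.27 g; folic acid 0.37 mg; cobalt chloride hexahydrate 2.29 mg

Scale factor relative to 1 L: 0.16.
ferric ammonium citrate: 0.0384% w/v = 0.384 g/L → 0.384 × 0.16 L = 0.06144 g = 61.44 mg
HEPES: 0.169% w/v = 1.69 g/L → 1.69 × 0.16 L = 0.27 g
folic acid: 2.3 mg/L × 0.16 L = 0.37 mg
cobalt chloride hexahydrate: 14.3 mg/L × 0.16 L = 2.29 mg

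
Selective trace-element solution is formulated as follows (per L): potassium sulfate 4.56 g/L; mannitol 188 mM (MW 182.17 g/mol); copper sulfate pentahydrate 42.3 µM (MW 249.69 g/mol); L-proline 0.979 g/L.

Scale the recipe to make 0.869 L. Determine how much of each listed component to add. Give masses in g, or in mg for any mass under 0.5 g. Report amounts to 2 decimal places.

potassium sulfate 3.96 g; mannitol 29.76 g; copper sulfate pentahydrate 9.18 mg; L-proline 0.85 g

Working volume: 0.869 L.
potassium sulfate: 4.56 g/L × 0.869 L = 3.96 g
mannitol: 188 mmol/L × 182.17 g/mol × 0.869 L ÷ 1000 = 29.76 g
copper sulfate pentahydrate: 42.3 µmol/L × 249.69 g/mol × 0.869 L ÷ 1000 = 9.18 mg
L-proline: 0.979 g/L × 0.869 L = 0.85 g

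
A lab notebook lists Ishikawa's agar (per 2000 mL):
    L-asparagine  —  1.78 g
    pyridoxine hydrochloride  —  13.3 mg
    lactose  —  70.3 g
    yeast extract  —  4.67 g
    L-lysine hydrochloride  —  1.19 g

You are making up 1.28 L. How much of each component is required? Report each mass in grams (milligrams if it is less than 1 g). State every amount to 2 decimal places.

Scale factor = 1280 mL / 2000 mL = 0.64.
L-asparagine: 1.78 g × (1280 mL / 2000 mL) = 1.14 g
pyridoxine hydrochloride: 13.3 mg × (1280 mL / 2000 mL) = 8.51 mg
lactose: 70.3 g × (1280 mL / 2000 mL) = 44.99 g
yeast extract: 4.67 g × (1280 mL / 2000 mL) = 2.99 g
L-lysine hydrochloride: 1.19 g × (1280 mL / 2000 mL) = 0.7616 g = 761.60 mg

L-asparagine 1.14 g; pyridoxine hydrochloride 8.51 mg; lactose 44.99 g; yeast extract 2.99 g; L-lysine hydrochloride 761.60 mg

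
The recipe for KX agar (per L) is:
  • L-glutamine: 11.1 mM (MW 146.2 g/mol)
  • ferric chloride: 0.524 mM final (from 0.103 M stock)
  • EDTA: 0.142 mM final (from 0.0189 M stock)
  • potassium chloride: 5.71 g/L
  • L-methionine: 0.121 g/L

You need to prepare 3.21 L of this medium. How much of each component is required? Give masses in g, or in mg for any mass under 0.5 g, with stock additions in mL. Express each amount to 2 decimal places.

Working volume: 3.21 L.
L-glutamine: 11.1 mmol/L × 146.2 g/mol × 3.21 L ÷ 1000 = 5.21 g
ferric chloride: C1V1 = C2V2 → 0.524 mM × 3210 mL ÷ 103 mM = 16.33 mL
EDTA: dilute stock: 0.142 mM × 3210 mL ÷ 18.9 mM = 24.12 mL
potassium chloride: 5.71 g/L × 3.21 L = 18.33 g
L-methionine: 0.121 g/L × 3.21 L = 0.38841 g = 388.41 mg

L-glutamine 5.21 g; ferric chloride 16.33 mL; EDTA 24.12 mL; potassium chloride 18.33 g; L-methionine 388.41 mg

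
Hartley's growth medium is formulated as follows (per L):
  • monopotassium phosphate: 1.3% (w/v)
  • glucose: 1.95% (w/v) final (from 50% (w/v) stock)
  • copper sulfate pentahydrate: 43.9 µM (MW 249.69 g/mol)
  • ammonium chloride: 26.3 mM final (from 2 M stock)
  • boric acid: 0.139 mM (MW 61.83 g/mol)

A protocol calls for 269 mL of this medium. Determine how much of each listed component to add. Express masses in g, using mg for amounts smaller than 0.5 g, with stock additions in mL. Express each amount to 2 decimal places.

Scale factor relative to 1 L: 0.269.
monopotassium phosphate: 1.3% w/v = 13 g/L → 13 × 0.269 L = 3.50 g
glucose: dilute stock: 1.95% ÷ 50% × 269 mL = 10.49 mL
copper sulfate pentahydrate: 43.9 µmol/L × 249.69 g/mol × 0.269 L ÷ 1000 = 2.95 mg
ammonium chloride: dilute stock: 26.3 mM × 269 mL ÷ 2000 mM = 3.54 mL
boric acid: 0.139 mmol/L × 61.83 mg/mmol × 0.269 L = 2.31 mg

monopotassium phosphate 3.50 g; glucose 10.49 mL; copper sulfate pentahydrate 2.95 mg; ammonium chloride 3.54 mL; boric acid 2.31 mg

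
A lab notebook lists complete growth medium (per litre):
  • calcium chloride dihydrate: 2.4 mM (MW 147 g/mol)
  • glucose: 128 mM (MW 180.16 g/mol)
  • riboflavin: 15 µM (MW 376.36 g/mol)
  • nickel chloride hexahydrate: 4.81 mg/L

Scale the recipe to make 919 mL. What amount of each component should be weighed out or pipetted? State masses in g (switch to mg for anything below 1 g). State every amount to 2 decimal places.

calcium chloride dihydrate 324.22 mg; glucose 21.19 g; riboflavin 5.19 mg; nickel chloride hexahydrate 4.42 mg

Working volume: 919 mL = 0.919 L.
calcium chloride dihydrate: 2.4 mmol/L × 147 mg/mmol × 0.919 L = 324.22 mg
glucose: 128 mmol/L × 180.16 g/mol × 0.919 L ÷ 1000 = 21.19 g
riboflavin: 15 µmol/L × 376.36 g/mol × 0.919 L ÷ 1000 = 5.19 mg
nickel chloride hexahydrate: 4.81 mg/L × 0.919 L = 4.42 mg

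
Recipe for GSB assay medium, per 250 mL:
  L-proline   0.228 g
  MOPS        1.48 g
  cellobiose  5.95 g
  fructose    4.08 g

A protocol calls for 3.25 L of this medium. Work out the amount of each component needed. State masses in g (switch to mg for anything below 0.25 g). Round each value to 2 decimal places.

Scale factor = 3250 mL / 250 mL = 13.
L-proline: 0.228 g × (3250 mL / 250 mL) = 2.96 g
MOPS: 1.48 g × (3250 mL / 250 mL) = 19.24 g
cellobiose: 5.95 g × (3250 mL / 250 mL) = 77.35 g
fructose: 4.08 g × (3250 mL / 250 mL) = 53.04 g

L-proline 2.96 g; MOPS 19.24 g; cellobiose 77.35 g; fructose 53.04 g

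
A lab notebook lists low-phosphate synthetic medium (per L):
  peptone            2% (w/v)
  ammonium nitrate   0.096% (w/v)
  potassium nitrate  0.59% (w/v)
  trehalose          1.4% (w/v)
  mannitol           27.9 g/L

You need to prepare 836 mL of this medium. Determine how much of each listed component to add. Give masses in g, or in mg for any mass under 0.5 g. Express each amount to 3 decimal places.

peptone 16.720 g; ammonium nitrate 0.803 g; potassium nitrate 4.932 g; trehalose 11.704 g; mannitol 23.324 g

Target volume = 836 mL = 0.836 L.
peptone: 2% w/v = 20 g/L → 20 × 0.836 L = 16.720 g
ammonium nitrate: 0.096% w/v = 0.96 g/L → 0.96 × 0.836 L = 0.803 g
potassium nitrate: 0.59 g per 100 mL × 836 mL ÷ 100 = 4.932 g
trehalose: 1.4% w/v = 14 g/L → 14 × 0.836 L = 11.704 g
mannitol: 27.9 g/L × 0.836 L = 23.324 g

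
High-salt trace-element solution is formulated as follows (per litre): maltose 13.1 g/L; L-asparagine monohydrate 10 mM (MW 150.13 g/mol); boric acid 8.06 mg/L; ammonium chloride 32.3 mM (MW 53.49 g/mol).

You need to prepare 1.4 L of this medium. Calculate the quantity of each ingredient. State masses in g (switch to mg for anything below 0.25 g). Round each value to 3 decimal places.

maltose 18.340 g; L-asparagine monohydrate 2.102 g; boric acid 11.284 mg; ammonium chloride 2.419 g

Working volume: 1.4 L.
maltose: 13.1 g/L × 1.4 L = 18.340 g
L-asparagine monohydrate: 10 mmol/L × 150.13 g/mol × 1.4 L ÷ 1000 = 2.102 g
boric acid: 8.06 mg/L × 1.4 L = 11.284 mg
ammonium chloride: 32.3 mmol/L × 53.49 g/mol × 1.4 L ÷ 1000 = 2.419 g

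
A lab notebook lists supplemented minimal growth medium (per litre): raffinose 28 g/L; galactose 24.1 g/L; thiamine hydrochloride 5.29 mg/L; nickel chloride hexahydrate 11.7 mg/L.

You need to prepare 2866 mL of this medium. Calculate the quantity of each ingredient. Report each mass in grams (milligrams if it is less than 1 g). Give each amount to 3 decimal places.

Working volume: 2866 mL = 2.866 L.
raffinose: 28 g/L × 2.866 L = 80.248 g
galactose: 24.1 g/L × 2.866 L = 69.071 g
thiamine hydrochloride: 5.29 mg/L × 2.866 L = 15.161 mg
nickel chloride hexahydrate: 11.7 mg/L × 2.866 L = 33.532 mg

raffinose 80.248 g; galactose 69.071 g; thiamine hydrochloride 15.161 mg; nickel chloride hexahydrate 33.532 mg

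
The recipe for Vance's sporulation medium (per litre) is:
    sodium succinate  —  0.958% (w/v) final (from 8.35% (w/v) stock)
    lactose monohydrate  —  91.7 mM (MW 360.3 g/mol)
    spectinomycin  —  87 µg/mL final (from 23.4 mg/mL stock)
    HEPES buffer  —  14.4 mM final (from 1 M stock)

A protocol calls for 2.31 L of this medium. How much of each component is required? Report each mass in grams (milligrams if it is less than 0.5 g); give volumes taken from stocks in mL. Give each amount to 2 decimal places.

sodium succinate 265.03 mL; lactose monohydrate 76.32 g; spectinomycin 8.59 mL; HEPES buffer 33.26 mL

Scale factor relative to 1 L: 2.31.
sodium succinate: V = C2·V2/C1 = 0.958% ÷ 8.35% × 2310 mL = 265.03 mL
lactose monohydrate: 91.7 mmol/L × 360.3 g/mol × 2.31 L ÷ 1000 = 76.32 g
spectinomycin: V = C2·V2/C1 = 87 µg/mL × 2310 mL ÷ 23400 µg/mL = 8.59 mL
HEPES buffer: dilute stock: 14.4 mM × 2310 mL ÷ 1000 mM = 33.26 mL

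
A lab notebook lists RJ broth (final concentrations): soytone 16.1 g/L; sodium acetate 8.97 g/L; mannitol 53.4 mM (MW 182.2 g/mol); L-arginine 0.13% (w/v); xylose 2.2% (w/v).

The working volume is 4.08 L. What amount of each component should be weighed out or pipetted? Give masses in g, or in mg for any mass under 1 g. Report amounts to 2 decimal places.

soytone 65.69 g; sodium acetate 36.60 g; mannitol 39.70 g; L-arginine 5.30 g; xylose 89.76 g

Working volume: 4.08 L.
soytone: 16.1 g/L × 4.08 L = 65.69 g
sodium acetate: 8.97 g/L × 4.08 L = 36.60 g
mannitol: 53.4 mmol/L × 182.2 g/mol × 4.08 L ÷ 1000 = 39.70 g
L-arginine: 0.13% w/v = 1.3 g/L → 1.3 × 4.08 L = 5.30 g
xylose: 2.2 g per 100 mL × 4080 mL ÷ 100 = 89.76 g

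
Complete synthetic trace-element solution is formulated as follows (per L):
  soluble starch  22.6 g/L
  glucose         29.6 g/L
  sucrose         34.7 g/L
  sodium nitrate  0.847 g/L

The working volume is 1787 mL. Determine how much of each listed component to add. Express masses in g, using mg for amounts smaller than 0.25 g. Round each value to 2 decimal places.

soluble starch 40.39 g; glucose 52.90 g; sucrose 62.01 g; sodium nitrate 1.51 g

Working volume: 1787 mL = 1.787 L.
soluble starch: 22.6 g/L × 1.787 L = 40.39 g
glucose: 29.6 g/L × 1.787 L = 52.90 g
sucrose: 34.7 g/L × 1.787 L = 62.01 g
sodium nitrate: 0.847 g/L × 1.787 L = 1.51 g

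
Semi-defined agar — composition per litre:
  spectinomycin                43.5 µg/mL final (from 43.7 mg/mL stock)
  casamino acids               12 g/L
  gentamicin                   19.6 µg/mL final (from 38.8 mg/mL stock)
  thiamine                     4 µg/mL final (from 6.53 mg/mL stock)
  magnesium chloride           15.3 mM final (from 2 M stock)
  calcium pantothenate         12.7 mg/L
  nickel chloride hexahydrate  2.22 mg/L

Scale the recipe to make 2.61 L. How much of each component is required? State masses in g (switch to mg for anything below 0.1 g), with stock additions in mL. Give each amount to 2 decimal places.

spectinomycin 2.60 mL; casamino acids 31.32 g; gentamicin 1.32 mL; thiamine 1.60 mL; magnesium chloride 19.97 mL; calcium pantothenate 33.15 mg; nickel chloride hexahydrate 5.79 mg

Scale factor relative to 1 L: 2.61.
spectinomycin: V = C2·V2/C1 = 43.5 µg/mL × 2610 mL ÷ 43700 µg/mL = 2.60 mL
casamino acids: 12 g/L × 2.61 L = 31.32 g
gentamicin: C1V1 = C2V2 → 19.6 µg/mL × 2610 mL ÷ 38800 µg/mL = 1.32 mL
thiamine: dilute stock: 4 µg/mL × 2610 mL ÷ 6530 µg/mL = 1.60 mL
magnesium chloride: dilute stock: 15.3 mM × 2610 mL ÷ 2000 mM = 19.97 mL
calcium pantothenate: 12.7 mg/L × 2.61 L = 33.15 mg
nickel chloride hexahydrate: 2.22 mg/L × 2.61 L = 5.79 mg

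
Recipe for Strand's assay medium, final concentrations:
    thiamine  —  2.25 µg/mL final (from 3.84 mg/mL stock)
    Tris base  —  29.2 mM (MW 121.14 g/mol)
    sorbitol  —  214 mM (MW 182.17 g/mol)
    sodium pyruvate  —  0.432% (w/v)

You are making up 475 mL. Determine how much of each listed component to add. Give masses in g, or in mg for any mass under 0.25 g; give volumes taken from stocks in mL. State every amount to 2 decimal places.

Working volume: 475 mL = 0.475 L.
thiamine: V = C2·V2/C1 = 2.25 µg/mL × 475 mL ÷ 3840 µg/mL = 0.28 mL
Tris base: 29.2 mmol/L × 121.14 g/mol × 0.475 L ÷ 1000 = 1.68 g
sorbitol: 214 mmol/L × 182.17 g/mol × 0.475 L ÷ 1000 = 18.52 g
sodium pyruvate: 0.432 g per 100 mL × 475 mL ÷ 100 = 2.05 g

thiamine 0.28 mL; Tris base 1.68 g; sorbitol 18.52 g; sodium pyruvate 2.05 g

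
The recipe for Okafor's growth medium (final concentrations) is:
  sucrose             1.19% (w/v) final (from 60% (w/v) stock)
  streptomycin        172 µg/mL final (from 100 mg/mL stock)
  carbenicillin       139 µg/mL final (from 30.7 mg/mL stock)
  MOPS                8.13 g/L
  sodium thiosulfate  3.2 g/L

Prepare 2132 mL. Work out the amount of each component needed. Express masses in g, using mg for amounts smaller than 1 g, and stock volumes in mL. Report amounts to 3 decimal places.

sucrose 42.285 mL; streptomycin 3.667 mL; carbenicillin 9.653 mL; MOPS 17.333 g; sodium thiosulfate 6.822 g

Scale factor relative to 1 L: 2.132.
sucrose: dilute stock: 1.19% ÷ 60% × 2132 mL = 42.285 mL
streptomycin: V = C2·V2/C1 = 172 µg/mL × 2132 mL ÷ 100000 µg/mL = 3.667 mL
carbenicillin: V = C2·V2/C1 = 139 µg/mL × 2132 mL ÷ 30700 µg/mL = 9.653 mL
MOPS: 8.13 g/L × 2.132 L = 17.333 g
sodium thiosulfate: 3.2 g/L × 2.132 L = 6.822 g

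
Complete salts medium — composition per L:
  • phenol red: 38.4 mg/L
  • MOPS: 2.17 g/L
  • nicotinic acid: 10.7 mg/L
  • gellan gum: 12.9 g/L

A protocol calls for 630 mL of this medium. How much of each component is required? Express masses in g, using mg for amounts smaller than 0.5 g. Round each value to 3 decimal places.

Working volume: 630 mL = 0.63 L.
phenol red: 38.4 mg/L × 0.63 L = 24.192 mg
MOPS: 2.17 g/L × 0.63 L = 1.367 g
nicotinic acid: 10.7 mg/L × 0.63 L = 6.741 mg
gellan gum: 12.9 g/L × 0.63 L = 8.127 g

phenol red 24.192 mg; MOPS 1.367 g; nicotinic acid 6.741 mg; gellan gum 8.127 g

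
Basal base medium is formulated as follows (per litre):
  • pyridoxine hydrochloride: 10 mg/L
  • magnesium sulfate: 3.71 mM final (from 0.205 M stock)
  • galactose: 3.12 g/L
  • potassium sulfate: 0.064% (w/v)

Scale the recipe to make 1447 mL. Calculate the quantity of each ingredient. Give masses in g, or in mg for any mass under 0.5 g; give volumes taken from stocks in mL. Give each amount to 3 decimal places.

Scale factor relative to 1 L: 1.447.
pyridoxine hydrochloride: 10 mg/L × 1.447 L = 14.470 mg
magnesium sulfate: C1V1 = C2V2 → 3.71 mM × 1447 mL ÷ 205 mM = 26.187 mL
galactose: 3.12 g/L × 1.447 L = 4.515 g
potassium sulfate: 0.064 g per 100 mL × 1447 mL ÷ 100 = 0.926 g

pyridoxine hydrochloride 14.470 mg; magnesium sulfate 26.187 mL; galactose 4.515 g; potassium sulfate 0.926 g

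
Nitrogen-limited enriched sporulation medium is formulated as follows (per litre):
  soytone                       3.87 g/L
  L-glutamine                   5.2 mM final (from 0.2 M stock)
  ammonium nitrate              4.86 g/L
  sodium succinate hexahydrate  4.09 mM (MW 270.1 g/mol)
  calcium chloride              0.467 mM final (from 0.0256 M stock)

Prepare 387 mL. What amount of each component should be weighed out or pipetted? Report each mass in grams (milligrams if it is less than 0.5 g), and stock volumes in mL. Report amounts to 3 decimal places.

soytone 1.498 g; L-glutamine 10.062 mL; ammonium nitrate 1.881 g; sodium succinate hexahydrate 427.522 mg; calcium chloride 7.060 mL

Working volume: 387 mL = 0.387 L.
soytone: 3.87 g/L × 0.387 L = 1.498 g
L-glutamine: dilute stock: 5.2 mM × 387 mL ÷ 200 mM = 10.062 mL
ammonium nitrate: 4.86 g/L × 0.387 L = 1.881 g
sodium succinate hexahydrate: 4.09 mmol/L × 270.1 mg/mmol × 0.387 L = 427.522 mg
calcium chloride: dilute stock: 0.467 mM × 387 mL ÷ 25.6 mM = 7.060 mL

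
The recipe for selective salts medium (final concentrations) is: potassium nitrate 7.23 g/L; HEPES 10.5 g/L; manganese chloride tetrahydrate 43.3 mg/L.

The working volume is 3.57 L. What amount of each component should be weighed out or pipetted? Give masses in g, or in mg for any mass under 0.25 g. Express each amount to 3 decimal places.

Scale factor relative to 1 L: 3.57.
potassium nitrate: 7.23 g/L × 3.57 L = 25.811 g
HEPES: 10.5 g/L × 3.57 L = 37.485 g
manganese chloride tetrahydrate: 43.3 mg/L × 3.57 L = 154.581 mg

potassium nitrate 25.811 g; HEPES 37.485 g; manganese chloride tetrahydrate 154.581 mg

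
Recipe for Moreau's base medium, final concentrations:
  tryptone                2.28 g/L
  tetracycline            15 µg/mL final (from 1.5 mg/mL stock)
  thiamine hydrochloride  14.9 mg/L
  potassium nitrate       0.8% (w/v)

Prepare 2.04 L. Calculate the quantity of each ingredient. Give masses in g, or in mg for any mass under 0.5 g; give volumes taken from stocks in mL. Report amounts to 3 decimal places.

Working volume: 2.04 L.
tryptone: 2.28 g/L × 2.04 L = 4.651 g
tetracycline: V = C2·V2/C1 = 15 µg/mL × 2040 mL ÷ 1500 µg/mL = 20.400 mL
thiamine hydrochloride: 14.9 mg/L × 2.04 L = 30.396 mg
potassium nitrate: 0.8% w/v = 8 g/L → 8 × 2.04 L = 16.320 g

tryptone 4.651 g; tetracycline 20.400 mL; thiamine hydrochloride 30.396 mg; potassium nitrate 16.320 g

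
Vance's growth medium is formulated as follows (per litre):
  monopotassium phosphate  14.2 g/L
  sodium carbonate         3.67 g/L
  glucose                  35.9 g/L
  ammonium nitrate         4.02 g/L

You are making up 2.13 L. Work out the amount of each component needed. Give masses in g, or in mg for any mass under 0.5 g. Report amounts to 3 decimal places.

monopotassium phosphate 30.246 g; sodium carbonate 7.817 g; glucose 76.467 g; ammonium nitrate 8.563 g

Scale factor relative to 1 L: 2.13.
monopotassium phosphate: 14.2 g/L × 2.13 L = 30.246 g
sodium carbonate: 3.67 g/L × 2.13 L = 7.817 g
glucose: 35.9 g/L × 2.13 L = 76.467 g
ammonium nitrate: 4.02 g/L × 2.13 L = 8.563 g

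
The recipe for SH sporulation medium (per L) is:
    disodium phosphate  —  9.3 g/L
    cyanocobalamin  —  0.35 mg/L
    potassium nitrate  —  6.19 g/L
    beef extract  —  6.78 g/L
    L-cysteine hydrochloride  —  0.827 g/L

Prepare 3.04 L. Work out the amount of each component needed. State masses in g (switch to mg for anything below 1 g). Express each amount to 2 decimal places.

Working volume: 3.04 L.
disodium phosphate: 9.3 g/L × 3.04 L = 28.27 g
cyanocobalamin: 0.35 mg/L × 3.04 L = 1.06 mg
potassium nitrate: 6.19 g/L × 3.04 L = 18.82 g
beef extract: 6.78 g/L × 3.04 L = 20.61 g
L-cysteine hydrochloride: 0.827 g/L × 3.04 L = 2.51 g

disodium phosphate 28.27 g; cyanocobalamin 1.06 mg; potassium nitrate 18.82 g; beef extract 20.61 g; L-cysteine hydrochloride 2.51 g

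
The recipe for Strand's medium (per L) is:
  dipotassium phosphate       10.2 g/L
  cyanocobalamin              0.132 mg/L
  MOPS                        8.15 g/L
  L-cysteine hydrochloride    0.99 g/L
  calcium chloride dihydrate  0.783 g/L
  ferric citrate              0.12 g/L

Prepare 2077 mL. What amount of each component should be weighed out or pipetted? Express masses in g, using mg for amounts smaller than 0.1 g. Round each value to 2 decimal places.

dipotassium phosphate 21.19 g; cyanocobalamin 0.27 mg; MOPS 16.93 g; L-cysteine hydrochloride 2.06 g; calcium chloride dihydrate 1.63 g; ferric citrate 0.25 g

Target volume = 2077 mL = 2.077 L.
dipotassium phosphate: 10.2 g/L × 2.077 L = 21.19 g
cyanocobalamin: 0.132 mg/L × 2.077 L = 0.27 mg
MOPS: 8.15 g/L × 2.077 L = 16.93 g
L-cysteine hydrochloride: 0.99 g/L × 2.077 L = 2.06 g
calcium chloride dihydrate: 0.783 g/L × 2.077 L = 1.63 g
ferric citrate: 0.12 g/L × 2.077 L = 0.25 g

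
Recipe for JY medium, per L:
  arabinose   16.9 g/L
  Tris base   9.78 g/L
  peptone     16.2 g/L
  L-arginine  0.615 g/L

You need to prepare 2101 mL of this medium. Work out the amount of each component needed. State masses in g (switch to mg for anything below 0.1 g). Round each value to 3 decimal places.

arabinose 35.507 g; Tris base 20.548 g; peptone 34.036 g; L-arginine 1.292 g

Target volume = 2101 mL = 2.101 L.
arabinose: 16.9 g/L × 2.101 L = 35.507 g
Tris base: 9.78 g/L × 2.101 L = 20.548 g
peptone: 16.2 g/L × 2.101 L = 34.036 g
L-arginine: 0.615 g/L × 2.101 L = 1.292 g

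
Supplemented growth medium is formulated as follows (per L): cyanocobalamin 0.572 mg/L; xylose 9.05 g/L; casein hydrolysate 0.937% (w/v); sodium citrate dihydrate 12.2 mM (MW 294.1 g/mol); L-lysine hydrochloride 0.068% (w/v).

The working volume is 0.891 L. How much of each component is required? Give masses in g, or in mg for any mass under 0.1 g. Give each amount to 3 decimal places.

cyanocobalamin 0.510 mg; xylose 8.064 g; casein hydrolysate 8.349 g; sodium citrate dihydrate 3.197 g; L-lysine hydrochloride 0.606 g

Scale factor relative to 1 L: 0.891.
cyanocobalamin: 0.572 mg/L × 0.891 L = 0.510 mg
xylose: 9.05 g/L × 0.891 L = 8.064 g
casein hydrolysate: 0.937% w/v = 9.37 g/L → 9.37 × 0.891 L = 8.349 g
sodium citrate dihydrate: 12.2 mmol/L × 294.1 g/mol × 0.891 L ÷ 1000 = 3.197 g
L-lysine hydrochloride: 0.068% w/v = 0.68 g/L → 0.68 × 0.891 L = 0.606 g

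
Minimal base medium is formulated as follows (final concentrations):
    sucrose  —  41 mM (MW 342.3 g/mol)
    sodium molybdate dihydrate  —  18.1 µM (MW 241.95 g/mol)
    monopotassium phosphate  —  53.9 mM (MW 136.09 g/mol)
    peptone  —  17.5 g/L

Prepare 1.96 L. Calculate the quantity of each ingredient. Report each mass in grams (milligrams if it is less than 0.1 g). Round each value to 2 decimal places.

sucrose 27.51 g; sodium molybdate dihydrate 8.58 mg; monopotassium phosphate 14.38 g; peptone 34.30 g

Working volume: 1.96 L.
sucrose: 41 mmol/L × 342.3 g/mol × 1.96 L ÷ 1000 = 27.51 g
sodium molybdate dihydrate: 18.1 µmol/L × 241.95 g/mol × 1.96 L ÷ 1000 = 8.58 mg
monopotassium phosphate: 53.9 mmol/L × 136.09 g/mol × 1.96 L ÷ 1000 = 14.38 g
peptone: 17.5 g/L × 1.96 L = 34.30 g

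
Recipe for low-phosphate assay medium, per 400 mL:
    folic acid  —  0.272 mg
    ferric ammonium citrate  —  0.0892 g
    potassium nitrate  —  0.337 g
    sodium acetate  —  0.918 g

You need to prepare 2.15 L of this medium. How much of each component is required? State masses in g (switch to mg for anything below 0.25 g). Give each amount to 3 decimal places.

Ratio of target to recipe volume: 2150 / 400 = 5.375.
folic acid: 0.272 mg × (2150 mL / 400 mL) = 1.462 mg
ferric ammonium citrate: 0.0892 g × (2150 mL / 400 mL) = 0.479 g
potassium nitrate: 0.337 g × (2150 mL / 400 mL) = 1.811 g
sodium acetate: 0.918 g × (2150 mL / 400 mL) = 4.934 g

folic acid 1.462 mg; ferric ammonium citrate 0.479 g; potassium nitrate 1.811 g; sodium acetate 4.934 g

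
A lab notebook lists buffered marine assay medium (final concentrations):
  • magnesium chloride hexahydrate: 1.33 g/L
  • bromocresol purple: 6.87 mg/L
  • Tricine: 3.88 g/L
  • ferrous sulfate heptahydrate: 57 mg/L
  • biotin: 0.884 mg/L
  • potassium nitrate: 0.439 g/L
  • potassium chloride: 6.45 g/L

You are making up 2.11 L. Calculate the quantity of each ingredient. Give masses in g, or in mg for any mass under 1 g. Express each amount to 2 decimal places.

magnesium chloride hexahydrate 2.81 g; bromocresol purple 14.50 mg; Tricine 8.19 g; ferrous sulfate heptahydrate 120.27 mg; biotin 1.87 mg; potassium nitrate 926.29 mg; potassium chloride 13.61 g

Scale factor relative to 1 L: 2.11.
magnesium chloride hexahydrate: 1.33 g/L × 2.11 L = 2.81 g
bromocresol purple: 6.87 mg/L × 2.11 L = 14.50 mg
Tricine: 3.88 g/L × 2.11 L = 8.19 g
ferrous sulfate heptahydrate: 57 mg/L × 2.11 L = 120.27 mg
biotin: 0.884 mg/L × 2.11 L = 1.87 mg
potassium nitrate: 0.439 g/L × 2.11 L = 0.92629 g = 926.29 mg
potassium chloride: 6.45 g/L × 2.11 L = 13.61 g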